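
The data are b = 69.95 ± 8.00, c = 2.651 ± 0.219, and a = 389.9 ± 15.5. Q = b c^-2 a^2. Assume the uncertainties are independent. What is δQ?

3.27e+05

Relative error in a monomial: (δQ/Q)² = Σ (nᵢ · δxᵢ/xᵢ)².
  (1·δb/b)² = (1×0.114)² = 0.0131;  (-2·δc/c)² = (-2×0.0826)² = 0.0273;  (2·δa/a)² = (2×0.0398)² = 0.00632
δQ/Q = √(0.0467) = 0.216
Q = 1.513e+06, so δQ = 0.216 × 1.513e+06 = 3.27e+05.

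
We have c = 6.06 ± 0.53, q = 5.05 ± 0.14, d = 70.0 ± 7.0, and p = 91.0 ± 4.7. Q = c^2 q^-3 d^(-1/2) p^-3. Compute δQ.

Products/powers → add relative errors in quadrature, weighted by exponent:
  (2·δc/c)² = (2×0.0875)² = 0.0306;  (-3·δq/q)² = (-3×0.0277)² = 0.00692;  (−½·δd/d)² = (-0.5×0.100)² = 0.00250;  (-3·δp/p)² = (-3×0.0516)² = 0.0240
δQ/Q = √(0.0640) = 0.253
Q = 4.52e-08, so δQ = 0.253 × 4.52e-08 = 1.14e-08.

1.14e-08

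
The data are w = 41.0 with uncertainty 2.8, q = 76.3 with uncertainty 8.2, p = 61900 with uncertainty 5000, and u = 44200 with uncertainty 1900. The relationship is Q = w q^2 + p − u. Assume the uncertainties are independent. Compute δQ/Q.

Let h = w·q^2 = 2.39e+05. δh/h = √((1·δw/w)² + (2·δq/q)²) = √(0.00466 + 0.0462) = 0.226, so δh = 53800.
Q = h + p − u: δQ = √(δh² + δp² + δu²) = √(2.9e+09 + 2.5e+07 + 3.61e+06) = 54100
Q = 2.56e+05, so δQ/Q = 54100/2.56e+05 = 0.211.

0.211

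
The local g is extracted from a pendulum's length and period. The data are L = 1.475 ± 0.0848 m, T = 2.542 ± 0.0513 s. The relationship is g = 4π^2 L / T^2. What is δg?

0.633 m/s^2

Each factor contributes (exponent × relative error)² to (δg/g)²:
  (1·δL/L)² = (1×0.0575)² = 0.00331;  (-2·δT/T)² = (-2×0.0202)² = 0.00163
δg/g = √(0.00493) = 0.0702
g = 9.012 m/s^2, so δg = 0.0702 × 9.012 = 0.633 m/s^2.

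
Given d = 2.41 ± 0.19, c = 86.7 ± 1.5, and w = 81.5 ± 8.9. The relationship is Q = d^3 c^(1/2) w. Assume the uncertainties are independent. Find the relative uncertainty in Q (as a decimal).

Products/powers → add relative errors in quadrature, weighted by exponent:
  (3·δd/d)² = (3×0.0788)² = 0.0559;  (½·δc/c)² = (0.5×0.0173)² = 7.48e-05;  (1·δw/w)² = (1×0.109)² = 0.0119
δQ/Q = √(0.0679) = 0.261

0.261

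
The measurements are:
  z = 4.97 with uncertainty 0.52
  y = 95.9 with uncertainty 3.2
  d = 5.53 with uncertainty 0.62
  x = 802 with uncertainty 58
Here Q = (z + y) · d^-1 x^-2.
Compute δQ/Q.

Let u = z + y = 101. δu = √(δz² + δy²) = √(0.270 + 10.2) = 3.24, so δu/u = 0.0321.
Q is then a monomial in u, d, x:
δQ/Q = √((δu/u)² + (-1·δd/d)² + (-2·δx/x)²) = √(0.00103 + 0.0126 + 0.0209) = 0.186

0.186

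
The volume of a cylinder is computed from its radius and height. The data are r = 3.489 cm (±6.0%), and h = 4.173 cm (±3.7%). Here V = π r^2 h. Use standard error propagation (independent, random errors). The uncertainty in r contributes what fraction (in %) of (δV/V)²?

91.3%

(δV/V)² = (2·δr/r)² + (1·δh/h)²
  r term: (2×0.0600)² = 0.0144
  h term: (1×0.0370)² = 0.00137
Total = 0.0158. Share from r = 0.0144/0.0158 = 0.913.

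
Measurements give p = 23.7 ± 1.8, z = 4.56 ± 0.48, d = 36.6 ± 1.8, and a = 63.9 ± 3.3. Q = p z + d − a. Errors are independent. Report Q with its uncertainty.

Let w = p·z = 108. δw/w = √((1·δp/p)² + (1·δz/z)²) = √(0.00577 + 0.0111) = 0.130, so δw = 14.0.
Q = w + d − a: δQ = √(δw² + δd² + δa²) = √(197 + 3.24 + 10.9) = 14.5
Q = 80.8.

80.8 ± 14.5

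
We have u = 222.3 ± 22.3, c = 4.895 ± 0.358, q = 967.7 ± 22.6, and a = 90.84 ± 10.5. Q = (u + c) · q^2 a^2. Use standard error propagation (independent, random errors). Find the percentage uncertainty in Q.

Let w = u + c = 227.2. δw = √(δu² + δc²) = √(497 + 0.128) = 22.3, so δw/w = 0.0982.
Q is then a monomial in w, q, a:
δQ/Q = √((δw/w)² + (2·δq/q)² + (2·δa/a)²) = √(0.00964 + 0.00218 + 0.0534) = 0.255

25.5%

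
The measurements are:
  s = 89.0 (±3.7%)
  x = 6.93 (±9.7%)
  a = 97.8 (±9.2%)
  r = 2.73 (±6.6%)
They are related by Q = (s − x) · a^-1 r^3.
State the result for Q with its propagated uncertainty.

17.1 ± 3.79

Let u = s − x = 82.1. δu = √(δs² + δx²) = √(10.8 + 0.452) = 3.36, so δu/u = 0.0410.
Q is then a monomial in u, a, r:
δQ/Q = √((δu/u)² + (-1·δa/a)² + (3·δr/r)²) = √(0.00168 + 0.00846 + 0.0392) = 0.222
Q = 17.1, so δQ = 0.222 × 17.1 = 3.79.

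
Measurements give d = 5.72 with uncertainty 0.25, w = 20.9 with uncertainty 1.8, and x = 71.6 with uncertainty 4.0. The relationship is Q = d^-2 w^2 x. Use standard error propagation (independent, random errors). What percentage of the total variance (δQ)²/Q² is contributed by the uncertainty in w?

(δQ/Q)² = (-2·δd/d)² + (2·δw/w)² + (1·δx/x)²
  d term: (-2×0.0437)² = 0.00764
  w term: (2×0.0861)² = 0.0297
  x term: (1×0.0559)² = 0.00312
Total = 0.0404. Share from w = 0.0297/0.0404 = 0.734.

73.4%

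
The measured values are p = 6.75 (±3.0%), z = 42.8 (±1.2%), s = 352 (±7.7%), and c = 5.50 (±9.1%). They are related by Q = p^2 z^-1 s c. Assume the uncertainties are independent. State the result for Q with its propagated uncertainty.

For a monomial Q ∝ p^2, z^-1, s, c, fractional errors add in quadrature:
  (2·δp/p)² = (2×0.0300)² = 0.00360;  (-1·δz/z)² = (-1×0.0120)² = 0.000144;  (1·δs/s)² = (1×0.0770)² = 0.00593;  (1·δc/c)² = (1×0.0910)² = 0.00828
δQ/Q = √(0.0180) = 0.134
Q = 2060, so δQ = 0.134 × 2060 = 276.

2060 ± 276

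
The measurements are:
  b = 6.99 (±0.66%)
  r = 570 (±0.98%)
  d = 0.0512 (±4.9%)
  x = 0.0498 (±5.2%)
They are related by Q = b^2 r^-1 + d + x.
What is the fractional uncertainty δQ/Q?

0.0207

Let p = b^2·r^-1 = 0.0857. δp/p = √((2·δb/b)² + (-1·δr/r)²) = √(0.000174 + 9.6e-05) = 0.0164, so δp = 0.00141.
Q = p + d + x: δQ = √(δp² + δd² + δx²) = √(1.99e-06 + 6.29e-06 + 6.71e-06) = 0.00387
Q = 0.187, so δQ/Q = 0.00387/0.187 = 0.0207.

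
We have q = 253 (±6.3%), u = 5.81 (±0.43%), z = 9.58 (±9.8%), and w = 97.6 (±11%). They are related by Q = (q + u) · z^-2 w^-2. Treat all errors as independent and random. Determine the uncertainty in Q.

8.91e-05

Let h = q + u = 259. δh = √(δq² + δu²) = √(254 + 0.000624) = 15.9, so δh/h = 0.0616.
Q is then a monomial in h, z, w:
δQ/Q = √((δh/h)² + (-2·δz/z)² + (-2·δw/w)²) = √(0.00379 + 0.0384 + 0.0484) = 0.301
Q = 0.000296, so δQ = 0.301 × 0.000296 = 8.91e-05.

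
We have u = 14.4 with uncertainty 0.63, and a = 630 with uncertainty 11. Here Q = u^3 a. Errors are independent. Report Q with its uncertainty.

Q is a product of powers, so relative uncertainties combine in quadrature:
  (3·δu/u)² = (3×0.0437)² = 0.0172;  (1·δa/a)² = (1×0.0175)² = 0.000305
δQ/Q = √(0.0175) = 0.132
Q = 1.88e+06, so δQ = 0.132 × 1.88e+06 = 2.49e+05.

(1.88 ± 0.249) × 10^6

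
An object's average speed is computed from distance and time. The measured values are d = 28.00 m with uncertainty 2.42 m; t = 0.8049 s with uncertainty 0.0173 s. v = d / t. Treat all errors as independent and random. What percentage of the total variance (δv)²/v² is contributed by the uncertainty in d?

94.2%

(δv/v)² = (1·δd/d)² + (-1·δt/t)²
  d term: (1×0.0864)² = 0.00747
  t term: (-1×0.0215)² = 0.000462
Total = 0.00793. Share from d = 0.00747/0.00793 = 0.942.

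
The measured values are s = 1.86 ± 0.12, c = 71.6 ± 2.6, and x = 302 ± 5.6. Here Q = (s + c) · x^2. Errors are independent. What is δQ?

3.44e+05

Let u = s + c = 73.5. δu = √(δs² + δc²) = √(0.0144 + 6.76) = 2.60, so δu/u = 0.0354.
Q is then a monomial in u, x:
δQ/Q = √((δu/u)² + (2·δx/x)²) = √(0.00126 + 0.00138) = 0.0513
Q = 6.7e+06, so δQ = 0.0513 × 6.7e+06 = 3.44e+05.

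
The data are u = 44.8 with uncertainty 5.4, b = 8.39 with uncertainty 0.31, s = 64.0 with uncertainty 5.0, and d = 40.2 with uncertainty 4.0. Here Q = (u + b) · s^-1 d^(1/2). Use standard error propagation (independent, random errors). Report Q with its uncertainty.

5.27 ± 0.725

Let w = u + b = 53.2. δw = √(δu² + δb²) = √(29.2 + 0.0961) = 5.41, so δw/w = 0.102.
Q is then a monomial in w, s, d:
δQ/Q = √((δw/w)² + (-1·δs/s)² + (½·δd/d)²) = √(0.0103 + 0.00610 + 0.00248) = 0.138
Q = 5.27, so δQ = 0.138 × 5.27 = 0.725.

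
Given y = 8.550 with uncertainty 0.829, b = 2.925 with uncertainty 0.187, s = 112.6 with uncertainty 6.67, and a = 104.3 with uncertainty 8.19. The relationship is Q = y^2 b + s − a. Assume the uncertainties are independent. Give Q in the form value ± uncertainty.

Let p = y^2·b = 213.8. δp/p = √((2·δy/y)² + (1·δb/b)²) = √(0.0376 + 0.00409) = 0.204, so δp = 43.7.
Q = p + s − a: δQ = √(δp² + δs² + δa²) = √(1910 + 44.5 + 67.1) = 44.9
Q = 222.1.

222.1 ± 44.9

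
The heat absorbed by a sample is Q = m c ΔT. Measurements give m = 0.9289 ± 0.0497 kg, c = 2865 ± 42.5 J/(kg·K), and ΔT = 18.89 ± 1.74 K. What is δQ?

Products/powers → add relative errors in quadrature, weighted by exponent:
  (1·δm/m)² = (1×0.0535)² = 0.00286;  (1·δc/c)² = (1×0.0148)² = 0.000220;  (1·δΔT/ΔT)² = (1×0.0921)² = 0.00848
δQ/Q = √(0.0116) = 0.108
Q = 50270 J, so δQ = 0.108 × 50270 = 5410 J.

5410 J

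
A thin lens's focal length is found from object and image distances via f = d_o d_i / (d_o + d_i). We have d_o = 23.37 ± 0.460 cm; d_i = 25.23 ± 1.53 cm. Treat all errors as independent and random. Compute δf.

0.375 cm

∂f/∂d_o = (d_i/(d_o+d_i))² = 0.270;  ∂f/∂d_i = (d_o/(d_o+d_i))² = 0.231
δf = √((∂f/∂d_o · δd_o)² + (∂f/∂d_i · δd_i)²) = √(0.0154 + 0.125) = 0.375 cm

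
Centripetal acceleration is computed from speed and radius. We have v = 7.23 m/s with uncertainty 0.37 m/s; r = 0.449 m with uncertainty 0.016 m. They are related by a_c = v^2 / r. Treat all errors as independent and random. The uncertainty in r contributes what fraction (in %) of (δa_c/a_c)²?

(δa_c/a_c)² = (2·δv/v)² + (-1·δr/r)²
  v term: (2×0.0512)² = 0.0105
  r term: (-1×0.0356)² = 0.00127
Total = 0.0117. Share from r = 0.00127/0.0117 = 0.108.

10.8%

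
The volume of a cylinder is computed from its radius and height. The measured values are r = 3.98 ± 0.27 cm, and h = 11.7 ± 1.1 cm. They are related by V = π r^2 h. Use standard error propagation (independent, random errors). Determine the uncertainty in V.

V is a product of powers, so relative uncertainties combine in quadrature:
  (2·δr/r)² = (2×0.0678)² = 0.0184;  (1·δh/h)² = (1×0.0940)² = 0.00884
δV/V = √(0.0272) = 0.165
V = 582 cm^3, so δV = 0.165 × 582 = 96.1 cm^3.

96.1 cm^3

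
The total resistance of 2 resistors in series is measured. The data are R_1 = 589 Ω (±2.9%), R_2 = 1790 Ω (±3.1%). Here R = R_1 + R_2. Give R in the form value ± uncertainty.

2380 ± 58.1 Ω

Each term contributes (cᵢ δxᵢ)² to (δR)²:
  (δR_1)² = 292;  (δR_2)² = 3080
δR = √(3370) = 58.1 Ω
R = 2380 Ω.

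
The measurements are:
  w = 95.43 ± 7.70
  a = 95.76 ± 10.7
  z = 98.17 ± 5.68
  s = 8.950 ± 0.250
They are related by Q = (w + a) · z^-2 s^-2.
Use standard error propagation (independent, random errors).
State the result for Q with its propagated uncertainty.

Let u = w + a = 191.2. δu = √(δw² + δa²) = √(59.3 + 114) = 13.2, so δu/u = 0.0690.
Q is then a monomial in u, z, s:
δQ/Q = √((δu/u)² + (-2·δz/z)² + (-2·δs/s)²) = √(0.00475 + 0.0134 + 0.00312) = 0.146
Q = 0.0002477, so δQ = 0.146 × 0.0002477 = 3.61e-05.

(2.477 ± 0.361) × 10^-4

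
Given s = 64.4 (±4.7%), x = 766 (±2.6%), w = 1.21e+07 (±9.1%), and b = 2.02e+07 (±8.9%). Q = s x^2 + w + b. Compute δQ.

Let p = s·x^2 = 3.78e+07. δp/p = √((1·δs/s)² + (2·δx/x)²) = √(0.00221 + 0.00270) = 0.0701, so δp = 2.65e+06.
Q = p + w + b: δQ = √(δp² + δw² + δb²) = √(7.02e+12 + 1.21e+12 + 3.23e+12) = 3.39e+06

3.39e+06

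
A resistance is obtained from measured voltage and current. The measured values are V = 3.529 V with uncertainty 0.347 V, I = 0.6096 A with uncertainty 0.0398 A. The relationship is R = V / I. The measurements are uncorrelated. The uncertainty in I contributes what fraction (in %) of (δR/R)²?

(δR/R)² = (1·δV/V)² + (-1·δI/I)²
  V term: (1×0.0983)² = 0.00967
  I term: (-1×0.0653)² = 0.00426
Total = 0.0139. Share from I = 0.00426/0.0139 = 0.306.

30.6%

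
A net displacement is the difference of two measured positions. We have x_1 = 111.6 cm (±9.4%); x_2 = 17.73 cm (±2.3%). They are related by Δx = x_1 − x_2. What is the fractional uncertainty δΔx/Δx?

Absolute uncertainties add in quadrature for a linear combination:
  (δx_1)² = 110;  (δx_2)² = 0.166
δΔx = √(110) = 10.5 cm
Δx = 93.87 cm, so δΔx/Δx = 10.5/93.87 = 0.112.

0.112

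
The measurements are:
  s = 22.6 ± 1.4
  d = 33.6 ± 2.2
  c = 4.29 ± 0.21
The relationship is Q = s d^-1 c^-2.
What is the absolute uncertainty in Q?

Since Q is a product/quotient, work with relative uncertainties:
  (1·δs/s)² = (1×0.0619)² = 0.00384;  (-1·δd/d)² = (-1×0.0655)² = 0.00429;  (-2·δc/c)² = (-2×0.0490)² = 0.00958
δQ/Q = √(0.0177) = 0.133
Q = 0.0365, so δQ = 0.133 × 0.0365 = 0.00486.

0.00486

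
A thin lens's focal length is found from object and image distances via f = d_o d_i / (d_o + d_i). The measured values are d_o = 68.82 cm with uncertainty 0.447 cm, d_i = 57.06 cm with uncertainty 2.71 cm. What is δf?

∂f/∂d_o = (d_i/(d_o+d_i))² = 0.205;  ∂f/∂d_i = (d_o/(d_o+d_i))² = 0.299
δf = √((∂f/∂d_o · δd_o)² + (∂f/∂d_i · δd_i)²) = √(0.00844 + 0.656) = 0.815 cm

0.815 cm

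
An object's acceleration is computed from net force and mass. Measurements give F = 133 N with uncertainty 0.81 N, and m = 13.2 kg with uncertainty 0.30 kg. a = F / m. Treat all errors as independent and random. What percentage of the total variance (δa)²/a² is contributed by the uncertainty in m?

93.3%

(δa/a)² = (1·δF/F)² + (-1·δm/m)²
  F term: (1×0.00609)² = 3.71e-05
  m term: (-1×0.0227)² = 0.000517
Total = 0.000554. Share from m = 0.000517/0.000554 = 0.933.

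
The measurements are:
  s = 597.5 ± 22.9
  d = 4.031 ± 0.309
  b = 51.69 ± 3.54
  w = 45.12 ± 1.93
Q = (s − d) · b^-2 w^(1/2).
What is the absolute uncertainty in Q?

0.215

Let u = s − d = 593.5. δu = √(δs² + δd²) = √(524 + 0.0955) = 22.9, so δu/u = 0.0386.
Q is then a monomial in u, b, w:
δQ/Q = √((δu/u)² + (-2·δb/b)² + (½·δw/w)²) = √(0.00149 + 0.0188 + 0.000457) = 0.144
Q = 1.492, so δQ = 0.144 × 1.492 = 0.215.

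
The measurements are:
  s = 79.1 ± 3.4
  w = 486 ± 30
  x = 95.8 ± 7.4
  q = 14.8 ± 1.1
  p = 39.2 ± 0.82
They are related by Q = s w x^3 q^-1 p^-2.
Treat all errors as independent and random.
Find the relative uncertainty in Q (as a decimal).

0.258

Since Q is a product/quotient, work with relative uncertainties:
  (1·δs/s)² = (1×0.0430)² = 0.00185;  (1·δw/w)² = (1×0.0617)² = 0.00381;  (3·δx/x)² = (3×0.0772)² = 0.0537;  (-1·δq/q)² = (-1×0.0743)² = 0.00552;  (-2·δp/p)² = (-2×0.0209)² = 0.00175
δQ/Q = √(0.0666) = 0.258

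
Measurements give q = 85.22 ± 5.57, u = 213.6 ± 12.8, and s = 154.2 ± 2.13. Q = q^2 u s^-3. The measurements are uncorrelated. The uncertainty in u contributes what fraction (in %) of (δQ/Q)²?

16.0%

(δQ/Q)² = (2·δq/q)² + (1·δu/u)² + (-3·δs/s)²
  q term: (2×0.0654)² = 0.0171
  u term: (1×0.0599)² = 0.00359
  s term: (-3×0.0138)² = 0.00172
Total = 0.0224. Share from u = 0.00359/0.0224 = 0.160.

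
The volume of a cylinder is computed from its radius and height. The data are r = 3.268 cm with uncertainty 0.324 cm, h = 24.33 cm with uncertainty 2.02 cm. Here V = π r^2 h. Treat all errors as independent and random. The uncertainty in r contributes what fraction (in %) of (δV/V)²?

85.1%

(δV/V)² = (2·δr/r)² + (1·δh/h)²
  r term: (2×0.0991)² = 0.0393
  h term: (1×0.0830)² = 0.00689
Total = 0.0462. Share from r = 0.0393/0.0462 = 0.851.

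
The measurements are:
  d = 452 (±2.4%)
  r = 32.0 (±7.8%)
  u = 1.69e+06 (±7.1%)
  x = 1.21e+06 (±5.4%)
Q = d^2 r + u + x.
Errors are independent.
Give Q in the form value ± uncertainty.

(9.44 ± 0.614) × 10^6

Let p = d^2·r = 6.54e+06. δp/p = √((2·δd/d)² + (1·δr/r)²) = √(0.00230 + 0.00608) = 0.0916, so δp = 5.99e+05.
Q = p + u + x: δQ = √(δp² + δu² + δx²) = √(3.59e+11 + 1.44e+10 + 4.27e+09) = 6.14e+05
Q = 9.44e+06.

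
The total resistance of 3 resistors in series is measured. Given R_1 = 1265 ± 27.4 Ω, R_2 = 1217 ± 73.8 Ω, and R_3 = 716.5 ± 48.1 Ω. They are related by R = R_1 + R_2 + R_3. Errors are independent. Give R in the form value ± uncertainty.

3198 ± 92.3 Ω

R is a linear combination, so absolute uncertainties add in quadrature:
  (δR_1)² = 751;  (δR_2)² = 5450;  (δR_3)² = 2310
δR = √(8510) = 92.3 Ω
R = 3198 Ω.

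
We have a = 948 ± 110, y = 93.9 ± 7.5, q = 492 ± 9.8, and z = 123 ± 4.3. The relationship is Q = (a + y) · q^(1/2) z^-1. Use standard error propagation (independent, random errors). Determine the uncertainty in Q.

Let u = a + y = 1040. δu = √(δa² + δy²) = √(12100 + 56.2) = 110, so δu/u = 0.106.
Q is then a monomial in u, q, z:
δQ/Q = √((δu/u)² + (½·δq/q)² + (-1·δz/z)²) = √(0.0112 + 9.92e-05 + 0.00122) = 0.112
Q = 188, so δQ = 0.112 × 188 = 21.0.

21.0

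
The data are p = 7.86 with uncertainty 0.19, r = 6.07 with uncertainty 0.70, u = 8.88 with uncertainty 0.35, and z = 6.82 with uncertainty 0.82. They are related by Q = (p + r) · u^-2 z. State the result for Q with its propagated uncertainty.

1.20 ± 0.184

Let w = p + r = 13.9. δw = √(δp² + δr²) = √(0.0361 + 0.490) = 0.725, so δw/w = 0.0521.
Q is then a monomial in w, u, z:
δQ/Q = √((δw/w)² + (-2·δu/u)² + (1·δz/z)²) = √(0.00271 + 0.00621 + 0.0145) = 0.153
Q = 1.20, so δQ = 0.153 × 1.20 = 0.184.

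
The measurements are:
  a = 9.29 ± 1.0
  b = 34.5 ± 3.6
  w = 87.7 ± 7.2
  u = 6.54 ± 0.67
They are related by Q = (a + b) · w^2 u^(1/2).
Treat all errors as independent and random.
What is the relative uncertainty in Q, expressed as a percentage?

19.2%

Let h = a + b = 43.8. δh = √(δa² + δb²) = √(1.00 + 13.0) = 3.74, so δh/h = 0.0853.
Q is then a monomial in h, w, u:
δQ/Q = √((δh/h)² + (2·δw/w)² + (½·δu/u)²) = √(0.00728 + 0.0270 + 0.00262) = 0.192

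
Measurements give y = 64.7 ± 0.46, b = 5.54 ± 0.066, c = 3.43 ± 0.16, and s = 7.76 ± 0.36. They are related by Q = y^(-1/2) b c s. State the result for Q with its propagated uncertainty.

18.3 ± 1.23

Relative error in a monomial: (δQ/Q)² = Σ (nᵢ · δxᵢ/xᵢ)².
  (−½·δy/y)² = (-0.5×0.00711)² = 1.26e-05;  (1·δb/b)² = (1×0.0119)² = 0.000142;  (1·δc/c)² = (1×0.0466)² = 0.00218;  (1·δs/s)² = (1×0.0464)² = 0.00215
δQ/Q = √(0.00448) = 0.0670
Q = 18.3, so δQ = 0.0670 × 18.3 = 1.23.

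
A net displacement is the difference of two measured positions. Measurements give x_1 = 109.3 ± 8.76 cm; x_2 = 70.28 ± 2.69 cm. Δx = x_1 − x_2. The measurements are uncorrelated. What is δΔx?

For a sum/difference, combine absolute errors in quadrature:
  (δx_1)² = 76.7;  (δx_2)² = 7.24
δΔx = √(84.0) = 9.16 cm

9.16 cm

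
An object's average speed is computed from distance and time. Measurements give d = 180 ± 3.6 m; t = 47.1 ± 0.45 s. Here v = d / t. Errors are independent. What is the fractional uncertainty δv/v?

0.0222

v is a product of powers, so relative uncertainties combine in quadrature:
  (1·δd/d)² = (1×0.0200)² = 0.000400;  (-1·δt/t)² = (-1×0.00955)² = 9.13e-05
δv/v = √(0.000491) = 0.0222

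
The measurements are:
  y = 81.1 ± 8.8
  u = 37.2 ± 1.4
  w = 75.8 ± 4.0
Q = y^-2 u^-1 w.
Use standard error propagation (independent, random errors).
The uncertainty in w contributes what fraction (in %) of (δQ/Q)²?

5.43%

(δQ/Q)² = (-2·δy/y)² + (-1·δu/u)² + (1·δw/w)²
  y term: (-2×0.109)² = 0.0471
  u term: (-1×0.0376)² = 0.00142
  w term: (1×0.0528)² = 0.00278
Total = 0.0513. Share from w = 0.00278/0.0513 = 0.0543.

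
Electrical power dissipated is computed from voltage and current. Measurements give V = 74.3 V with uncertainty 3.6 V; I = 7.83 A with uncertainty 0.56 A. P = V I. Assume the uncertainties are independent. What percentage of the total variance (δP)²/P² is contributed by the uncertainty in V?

31.5%

(δP/P)² = (1·δV/V)² + (1·δI/I)²
  V term: (1×0.0485)² = 0.00235
  I term: (1×0.0715)² = 0.00512
Total = 0.00746. Share from V = 0.00235/0.00746 = 0.315.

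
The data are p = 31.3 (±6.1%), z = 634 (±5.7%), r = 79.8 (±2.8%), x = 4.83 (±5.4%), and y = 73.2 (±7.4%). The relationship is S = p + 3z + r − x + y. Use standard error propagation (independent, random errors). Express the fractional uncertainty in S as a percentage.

Absolute uncertainties add in quadrature for a linear combination:
  (δp)² = 3.65;  (3·δz)² = 11800;  (δr)² = 4.99;  (δx)² = 0.0680;  (δy)² = 29.3
δS = √(11800) = 109
S = 2080, so δS/S = 109/2080 = 0.0522.

5.22%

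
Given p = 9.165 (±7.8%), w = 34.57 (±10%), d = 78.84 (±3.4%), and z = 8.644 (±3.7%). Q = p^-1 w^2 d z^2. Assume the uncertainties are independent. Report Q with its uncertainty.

Relative error in a monomial: (δQ/Q)² = Σ (nᵢ · δxᵢ/xᵢ)².
  (-1·δp/p)² = (-1×0.0780)² = 0.00608;  (2·δw/w)² = (2×0.100)² = 0.0400;  (1·δd/d)² = (1×0.0340)² = 0.00116;  (2·δz/z)² = (2×0.0370)² = 0.00548
δQ/Q = √(0.0527) = 0.230
Q = 768100, so δQ = 0.230 × 768100 = 1.76e+05.

(7.681 ± 1.76) × 10^5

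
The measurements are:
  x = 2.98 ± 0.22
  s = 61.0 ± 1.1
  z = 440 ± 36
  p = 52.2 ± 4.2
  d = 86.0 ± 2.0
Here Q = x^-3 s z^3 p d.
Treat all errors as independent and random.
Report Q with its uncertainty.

(8.81 ± 3.01) × 10^11

Each factor contributes (exponent × relative error)² to (δQ/Q)²:
  (-3·δx/x)² = (-3×0.0738)² = 0.0491;  (1·δs/s)² = (1×0.0180)² = 0.000325;  (3·δz/z)² = (3×0.0818)² = 0.0602;  (1·δp/p)² = (1×0.0805)² = 0.00647;  (1·δd/d)² = (1×0.0233)² = 0.000541
δQ/Q = √(0.117) = 0.342
Q = 8.81e+11, so δQ = 0.342 × 8.81e+11 = 3.01e+11.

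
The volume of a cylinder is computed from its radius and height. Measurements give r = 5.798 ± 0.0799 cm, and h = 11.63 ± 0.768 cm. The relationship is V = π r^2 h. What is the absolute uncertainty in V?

87.9 cm^3

Products/powers → add relative errors in quadrature, weighted by exponent:
  (2·δr/r)² = (2×0.0138)² = 0.000760;  (1·δh/h)² = (1×0.0660)² = 0.00436
δV/V = √(0.00512) = 0.0716
V = 1228 cm^3, so δV = 0.0716 × 1228 = 87.9 cm^3.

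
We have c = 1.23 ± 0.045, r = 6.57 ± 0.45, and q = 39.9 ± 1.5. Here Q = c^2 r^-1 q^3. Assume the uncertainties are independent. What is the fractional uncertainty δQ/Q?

0.151

Since Q is a product/quotient, work with relative uncertainties:
  (2·δc/c)² = (2×0.0366)² = 0.00535;  (-1·δr/r)² = (-1×0.0685)² = 0.00469;  (3·δq/q)² = (3×0.0376)² = 0.0127
δQ/Q = √(0.0228) = 0.151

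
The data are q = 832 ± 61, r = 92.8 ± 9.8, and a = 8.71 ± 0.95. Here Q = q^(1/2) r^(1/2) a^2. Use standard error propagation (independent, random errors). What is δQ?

Relative error in a monomial: (δQ/Q)² = Σ (nᵢ · δxᵢ/xᵢ)².
  (½·δq/q)² = (0.5×0.0733)² = 0.00134;  (½·δr/r)² = (0.5×0.106)² = 0.00279;  (2·δa/a)² = (2×0.109)² = 0.0476
δQ/Q = √(0.0517) = 0.227
Q = 21100, so δQ = 0.227 × 21100 = 4790.

4790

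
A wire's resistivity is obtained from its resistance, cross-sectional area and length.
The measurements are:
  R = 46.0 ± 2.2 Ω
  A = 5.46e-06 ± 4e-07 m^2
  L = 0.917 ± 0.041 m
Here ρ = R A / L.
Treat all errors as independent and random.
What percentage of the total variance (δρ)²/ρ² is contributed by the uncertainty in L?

20.7%

(δρ/ρ)² = (1·δR/R)² + (1·δA/A)² + (-1·δL/L)²
  R term: (1×0.0478)² = 0.00229
  A term: (1×0.0733)² = 0.00537
  L term: (-1×0.0447)² = 0.00200
Total = 0.00965. Share from L = 0.00200/0.00965 = 0.207.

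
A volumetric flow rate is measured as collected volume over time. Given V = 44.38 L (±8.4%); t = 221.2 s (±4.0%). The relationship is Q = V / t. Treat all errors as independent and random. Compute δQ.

0.0187 L/s

Since Q is a product/quotient, work with relative uncertainties:
  (1·δV/V)² = (1×0.0840)² = 0.00706;  (-1·δt/t)² = (-1×0.0400)² = 0.00160
δQ/Q = √(0.00866) = 0.0930
Q = 0.2006 L/s, so δQ = 0.0930 × 0.2006 = 0.0187 L/s.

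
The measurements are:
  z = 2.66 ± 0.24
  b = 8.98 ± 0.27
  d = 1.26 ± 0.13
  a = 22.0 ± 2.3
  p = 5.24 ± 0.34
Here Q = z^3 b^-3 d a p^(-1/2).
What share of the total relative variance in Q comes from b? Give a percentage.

(δQ/Q)² = (3·δz/z)² + (-3·δb/b)² + (1·δd/d)² + (1·δa/a)² + (−½·δp/p)²
  z term: (3×0.0902)² = 0.0733
  b term: (-3×0.0301)² = 0.00814
  d term: (1×0.103)² = 0.0106
  a term: (1×0.105)² = 0.0109
  p term: (-0.5×0.0649)² = 0.00105
Total = 0.104. Share from b = 0.00814/0.104 = 0.0782.

7.82%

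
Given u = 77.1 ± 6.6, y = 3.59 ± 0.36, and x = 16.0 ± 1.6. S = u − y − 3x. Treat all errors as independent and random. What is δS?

8.17

Sums and differences: (δS)² = Σ (cᵢ δxᵢ)².
  (δu)² = 43.6;  (δy)² = 0.130;  (3·δx)² = 23.0
δS = √(66.7) = 8.17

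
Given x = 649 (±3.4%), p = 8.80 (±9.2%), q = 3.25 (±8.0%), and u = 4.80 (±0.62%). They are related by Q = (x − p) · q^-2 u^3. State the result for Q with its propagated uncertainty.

Let w = x − p = 640. δw = √(δx² + δp²) = √(487 + 0.655) = 22.1, so δw/w = 0.0345.
Q is then a monomial in w, q, u:
δQ/Q = √((δw/w)² + (-2·δq/q)² + (3·δu/u)²) = √(0.00119 + 0.0256 + 0.000346) = 0.165
Q = 6700, so δQ = 0.165 × 6700 = 1100.

6700 ± 1100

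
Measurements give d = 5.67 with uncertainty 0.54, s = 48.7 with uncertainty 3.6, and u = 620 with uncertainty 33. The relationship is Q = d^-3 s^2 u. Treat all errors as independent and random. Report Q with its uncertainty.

Each factor contributes (exponent × relative error)² to (δQ/Q)²:
  (-3·δd/d)² = (-3×0.0952)² = 0.0816;  (2·δs/s)² = (2×0.0739)² = 0.0219;  (1·δu/u)² = (1×0.0532)² = 0.00283
δQ/Q = √(0.106) = 0.326
Q = 8070, so δQ = 0.326 × 8070 = 2630.

8070 ± 2630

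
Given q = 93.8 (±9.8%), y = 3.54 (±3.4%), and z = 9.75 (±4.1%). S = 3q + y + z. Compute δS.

For a sum/difference, combine absolute errors in quadrature:
  (3·δq)² = 761;  (δy)² = 0.0145;  (δz)² = 0.160
δS = √(761) = 27.6

27.6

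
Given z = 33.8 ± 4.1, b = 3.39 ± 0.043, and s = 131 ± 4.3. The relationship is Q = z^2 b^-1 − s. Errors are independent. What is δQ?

82.0

Let p = z^2·b^-1 = 337. δp/p = √((2·δz/z)² + (-1·δb/b)²) = √(0.0589 + 0.000161) = 0.243, so δp = 81.9.
Q = p − s: δQ = √(δp² + δs²) = √(6700 + 18.5) = 82.0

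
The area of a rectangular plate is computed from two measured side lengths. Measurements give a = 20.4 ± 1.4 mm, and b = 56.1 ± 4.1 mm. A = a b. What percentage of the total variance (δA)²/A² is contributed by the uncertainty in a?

(δA/A)² = (1·δa/a)² + (1·δb/b)²
  a term: (1×0.0686)² = 0.00471
  b term: (1×0.0731)² = 0.00534
Total = 0.0101. Share from a = 0.00471/0.0101 = 0.469.

46.9%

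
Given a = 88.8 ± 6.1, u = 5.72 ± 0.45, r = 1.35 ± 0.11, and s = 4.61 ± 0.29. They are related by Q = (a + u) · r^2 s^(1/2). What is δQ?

Let w = a + u = 94.5. δw = √(δa² + δu²) = √(37.2 + 0.203) = 6.12, so δw/w = 0.0647.
Q is then a monomial in w, r, s:
δQ/Q = √((δw/w)² + (2·δr/r)² + (½·δs/s)²) = √(0.00419 + 0.0266 + 0.000989) = 0.178
Q = 370, so δQ = 0.178 × 370 = 65.9.

65.9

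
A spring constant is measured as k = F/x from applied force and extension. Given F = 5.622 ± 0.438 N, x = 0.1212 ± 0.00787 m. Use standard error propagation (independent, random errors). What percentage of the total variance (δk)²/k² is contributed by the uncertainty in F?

59.0%

(δk/k)² = (1·δF/F)² + (-1·δx/x)²
  F term: (1×0.0779)² = 0.00607
  x term: (-1×0.0649)² = 0.00422
Total = 0.0103. Share from F = 0.00607/0.0103 = 0.590.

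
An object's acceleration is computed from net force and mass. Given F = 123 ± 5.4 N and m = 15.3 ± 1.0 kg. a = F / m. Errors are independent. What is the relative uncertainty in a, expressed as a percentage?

Products/powers → add relative errors in quadrature, weighted by exponent:
  (1·δF/F)² = (1×0.0439)² = 0.00193;  (-1·δm/m)² = (-1×0.0654)² = 0.00427
δa/a = √(0.00620) = 0.0787

7.87%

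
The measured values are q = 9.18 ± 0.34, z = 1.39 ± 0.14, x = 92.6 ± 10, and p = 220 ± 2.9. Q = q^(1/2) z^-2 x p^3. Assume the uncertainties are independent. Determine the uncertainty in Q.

Each factor contributes (exponent × relative error)² to (δQ/Q)²:
  (½·δq/q)² = (0.5×0.0370)² = 0.000343;  (-2·δz/z)² = (-2×0.101)² = 0.0406;  (1·δx/x)² = (1×0.108)² = 0.0117;  (3·δp/p)² = (3×0.0132)² = 0.00156
δQ/Q = √(0.0541) = 0.233
Q = 1.55e+09, so δQ = 0.233 × 1.55e+09 = 3.6e+08.

3.6e+08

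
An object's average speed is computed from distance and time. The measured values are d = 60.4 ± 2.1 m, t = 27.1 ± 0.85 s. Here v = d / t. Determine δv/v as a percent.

4.68%

Relative error in a monomial: (δv/v)² = Σ (nᵢ · δxᵢ/xᵢ)².
  (1·δd/d)² = (1×0.0348)² = 0.00121;  (-1·δt/t)² = (-1×0.0314)² = 0.000984
δv/v = √(0.00219) = 0.0468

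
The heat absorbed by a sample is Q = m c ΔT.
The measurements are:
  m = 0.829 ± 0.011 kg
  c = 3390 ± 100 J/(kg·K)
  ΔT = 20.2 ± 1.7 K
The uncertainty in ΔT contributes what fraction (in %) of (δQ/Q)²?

(δQ/Q)² = (1·δm/m)² + (1·δc/c)² + (1·δΔT/ΔT)²
  m term: (1×0.0133)² = 0.000176
  c term: (1×0.0295)² = 0.000870
  ΔT term: (1×0.0842)² = 0.00708
Total = 0.00813. Share from ΔT = 0.00708/0.00813 = 0.871.

87.1%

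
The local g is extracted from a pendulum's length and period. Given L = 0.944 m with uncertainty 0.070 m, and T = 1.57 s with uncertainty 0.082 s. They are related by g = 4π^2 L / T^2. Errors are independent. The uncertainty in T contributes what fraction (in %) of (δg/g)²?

(δg/g)² = (1·δL/L)² + (-2·δT/T)²
  L term: (1×0.0742)² = 0.00550
  T term: (-2×0.0522)² = 0.0109
Total = 0.0164. Share from T = 0.0109/0.0164 = 0.665.

66.5%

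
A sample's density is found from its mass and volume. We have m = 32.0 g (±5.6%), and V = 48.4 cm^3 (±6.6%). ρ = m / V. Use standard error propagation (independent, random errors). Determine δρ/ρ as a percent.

8.66%

Each factor contributes (exponent × relative error)² to (δρ/ρ)²:
  (1·δm/m)² = (1×0.0560)² = 0.00314;  (-1·δV/V)² = (-1×0.0660)² = 0.00436
δρ/ρ = √(0.00749) = 0.0866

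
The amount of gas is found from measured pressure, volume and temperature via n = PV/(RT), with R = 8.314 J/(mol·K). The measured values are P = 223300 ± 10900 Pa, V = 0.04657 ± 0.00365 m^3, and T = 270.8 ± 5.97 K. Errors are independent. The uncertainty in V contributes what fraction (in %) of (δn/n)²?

(δn/n)² = (1·δP/P)² + (1·δV/V)² + (-1·δT/T)²
  P term: (1×0.0488)² = 0.00238
  V term: (1×0.0784)² = 0.00614
  T term: (-1×0.0220)² = 0.000486
Total = 0.00901. Share from V = 0.00614/0.00901 = 0.682.

68.2%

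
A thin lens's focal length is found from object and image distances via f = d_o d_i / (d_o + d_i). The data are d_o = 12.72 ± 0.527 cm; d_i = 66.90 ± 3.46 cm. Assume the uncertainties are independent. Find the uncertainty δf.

∂f/∂d_o = (d_i/(d_o+d_i))² = 0.706;  ∂f/∂d_i = (d_o/(d_o+d_i))² = 0.0255
δf = √((∂f/∂d_o · δd_o)² + (∂f/∂d_i · δd_i)²) = √(0.138 + 0.00780) = 0.382 cm

0.382 cm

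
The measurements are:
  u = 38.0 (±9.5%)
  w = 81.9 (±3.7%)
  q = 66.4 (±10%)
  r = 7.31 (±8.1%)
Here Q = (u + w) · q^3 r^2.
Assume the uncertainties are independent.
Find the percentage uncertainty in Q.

Let h = u + w = 120. δh = √(δu² + δw²) = √(13.0 + 9.18) = 4.71, so δh/h = 0.0393.
Q is then a monomial in h, q, r:
δQ/Q = √((δh/h)² + (3·δq/q)² + (2·δr/r)²) = √(0.00155 + 0.0900 + 0.0262) = 0.343

34.3%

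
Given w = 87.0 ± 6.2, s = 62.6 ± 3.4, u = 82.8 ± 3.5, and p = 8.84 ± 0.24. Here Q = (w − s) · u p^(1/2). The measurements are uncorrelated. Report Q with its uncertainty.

6010 ± 1760

Let h = w − s = 24.4. δh = √(δw² + δs²) = √(38.4 + 11.6) = 7.07, so δh/h = 0.290.
Q is then a monomial in h, u, p:
δQ/Q = √((δh/h)² + (1·δu/u)² + (½·δp/p)²) = √(0.0840 + 0.00179 + 0.000184) = 0.293
Q = 6010, so δQ = 0.293 × 6010 = 1760.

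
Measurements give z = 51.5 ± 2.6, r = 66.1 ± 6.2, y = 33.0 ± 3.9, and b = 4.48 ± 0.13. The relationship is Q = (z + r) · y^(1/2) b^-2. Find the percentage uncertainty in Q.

Let u = z + r = 118. δu = √(δz² + δr²) = √(6.76 + 38.4) = 6.72, so δu/u = 0.0572.
Q is then a monomial in u, y, b:
δQ/Q = √((δu/u)² + (½·δy/y)² + (-2·δb/b)²) = √(0.00327 + 0.00349 + 0.00337) = 0.101

10.1%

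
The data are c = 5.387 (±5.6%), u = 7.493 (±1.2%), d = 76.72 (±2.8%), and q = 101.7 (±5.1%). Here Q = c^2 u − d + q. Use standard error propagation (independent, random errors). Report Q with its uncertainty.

242.4 ± 25.1

Let p = c^2·u = 217.4. δp/p = √((2·δc/c)² + (1·δu/u)²) = √(0.0125 + 0.000144) = 0.113, so δp = 24.5.
Q = p − d + q: δQ = √(δp² + δd² + δq²) = √(600 + 4.61 + 26.9) = 25.1
Q = 242.4.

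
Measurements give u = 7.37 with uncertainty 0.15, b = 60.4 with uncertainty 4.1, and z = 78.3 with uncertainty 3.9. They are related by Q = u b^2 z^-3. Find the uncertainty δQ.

For a monomial Q ∝ u, b^2, z^-3, fractional errors add in quadrature:
  (1·δu/u)² = (1×0.0204)² = 0.000414;  (2·δb/b)² = (2×0.0679)² = 0.0184;  (-3·δz/z)² = (-3×0.0498)² = 0.0223
δQ/Q = √(0.0412) = 0.203
Q = 0.0560, so δQ = 0.203 × 0.0560 = 0.0114.

0.0114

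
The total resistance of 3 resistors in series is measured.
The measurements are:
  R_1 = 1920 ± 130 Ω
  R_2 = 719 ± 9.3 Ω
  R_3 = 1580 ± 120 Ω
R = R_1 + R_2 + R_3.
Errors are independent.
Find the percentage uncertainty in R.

4.20%

Absolute uncertainties add in quadrature for a linear combination:
  (δR_1)² = 16900;  (δR_2)² = 86.5;  (δR_3)² = 14400
δR = √(31400) = 177 Ω
R = 4220 Ω, so δR/R = 177/4220 = 0.0420.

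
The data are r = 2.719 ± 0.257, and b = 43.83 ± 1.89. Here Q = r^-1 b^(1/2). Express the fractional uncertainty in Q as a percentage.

Products/powers → add relative errors in quadrature, weighted by exponent:
  (-1·δr/r)² = (-1×0.0945)² = 0.00893;  (½·δb/b)² = (0.5×0.0431)² = 0.000465
δQ/Q = √(0.00940) = 0.0969

9.69%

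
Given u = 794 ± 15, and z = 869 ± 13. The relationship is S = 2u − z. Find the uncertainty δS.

32.7

S is a linear combination, so absolute uncertainties add in quadrature:
  (2·δu)² = 900;  (δz)² = 169
δS = √(1070) = 32.7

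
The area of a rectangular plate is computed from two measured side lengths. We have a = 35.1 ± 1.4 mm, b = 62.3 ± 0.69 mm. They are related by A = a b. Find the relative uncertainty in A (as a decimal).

0.0414

Products/powers → add relative errors in quadrature, weighted by exponent:
  (1·δa/a)² = (1×0.0399)² = 0.00159;  (1·δb/b)² = (1×0.0111)² = 0.000123
δA/A = √(0.00171) = 0.0414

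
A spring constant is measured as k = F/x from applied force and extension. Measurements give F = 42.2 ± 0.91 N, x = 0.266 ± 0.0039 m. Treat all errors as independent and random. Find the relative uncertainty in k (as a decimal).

0.0261

For a monomial k ∝ F, x^-1, fractional errors add in quadrature:
  (1·δF/F)² = (1×0.0216)² = 0.000465;  (-1·δx/x)² = (-1×0.0147)² = 0.000215
δk/k = √(0.000680) = 0.0261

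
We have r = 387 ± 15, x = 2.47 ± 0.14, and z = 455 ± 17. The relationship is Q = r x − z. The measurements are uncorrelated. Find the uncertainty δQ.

67.8

Let p = r·x = 956. δp/p = √((1·δr/r)² + (1·δx/x)²) = √(0.00150 + 0.00321) = 0.0687, so δp = 65.6.
Q = p − z: δQ = √(δp² + δz²) = √(4310 + 289) = 67.8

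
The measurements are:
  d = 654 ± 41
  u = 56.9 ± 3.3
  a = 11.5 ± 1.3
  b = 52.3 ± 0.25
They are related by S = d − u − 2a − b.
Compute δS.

41.2

Absolute uncertainties add in quadrature for a linear combination:
  (δd)² = 1680;  (δu)² = 10.9;  (2·δa)² = 6.76;  (δb)² = 0.0625
δS = √(1700) = 41.2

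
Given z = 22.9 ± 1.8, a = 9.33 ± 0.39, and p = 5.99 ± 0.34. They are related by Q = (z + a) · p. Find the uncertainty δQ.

15.5

Let u = z + a = 32.2. δu = √(δz² + δa²) = √(3.24 + 0.152) = 1.84, so δu/u = 0.0571.
Q is then a monomial in u, p:
δQ/Q = √((δu/u)² + (1·δp/p)²) = √(0.00327 + 0.00322) = 0.0805
Q = 193, so δQ = 0.0805 × 193 = 15.5.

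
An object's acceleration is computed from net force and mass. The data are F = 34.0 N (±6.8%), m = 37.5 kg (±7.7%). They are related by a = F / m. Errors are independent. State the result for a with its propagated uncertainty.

0.907 ± 0.0931 m/s^2

Products/powers → add relative errors in quadrature, weighted by exponent:
  (1·δF/F)² = (1×0.0680)² = 0.00462;  (-1·δm/m)² = (-1×0.0770)² = 0.00593
δa/a = √(0.0106) = 0.103
a = 0.907 m/s^2, so δa = 0.103 × 0.907 = 0.0931 m/s^2.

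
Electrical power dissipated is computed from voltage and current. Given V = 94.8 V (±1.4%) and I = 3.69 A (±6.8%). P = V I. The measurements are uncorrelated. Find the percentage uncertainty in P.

6.94%

Since P is a product/quotient, work with relative uncertainties:
  (1·δV/V)² = (1×0.0140)² = 0.000196;  (1·δI/I)² = (1×0.0680)² = 0.00462
δP/P = √(0.00482) = 0.0694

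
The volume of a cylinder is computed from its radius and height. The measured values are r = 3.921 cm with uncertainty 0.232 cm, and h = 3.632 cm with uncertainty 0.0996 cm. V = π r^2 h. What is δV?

Each factor contributes (exponent × relative error)² to (δV/V)²:
  (2·δr/r)² = (2×0.0592)² = 0.0140;  (1·δh/h)² = (1×0.0274)² = 0.000752
δV/V = √(0.0148) = 0.121
V = 175.4 cm^3, so δV = 0.121 × 175.4 = 21.3 cm^3.

21.3 cm^3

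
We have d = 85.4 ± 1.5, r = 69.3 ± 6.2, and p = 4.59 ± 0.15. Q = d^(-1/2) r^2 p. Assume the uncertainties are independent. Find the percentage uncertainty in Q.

18.2%

Since Q is a product/quotient, work with relative uncertainties:
  (−½·δd/d)² = (-0.5×0.0176)² = 7.71e-05;  (2·δr/r)² = (2×0.0895)² = 0.0320;  (1·δp/p)² = (1×0.0327)² = 0.00107
δQ/Q = √(0.0332) = 0.182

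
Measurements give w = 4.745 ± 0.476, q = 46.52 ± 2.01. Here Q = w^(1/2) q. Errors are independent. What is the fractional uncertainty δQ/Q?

0.0662

Each factor contributes (exponent × relative error)² to (δQ/Q)²:
  (½·δw/w)² = (0.5×0.100)² = 0.00252;  (1·δq/q)² = (1×0.0432)² = 0.00187
δQ/Q = √(0.00438) = 0.0662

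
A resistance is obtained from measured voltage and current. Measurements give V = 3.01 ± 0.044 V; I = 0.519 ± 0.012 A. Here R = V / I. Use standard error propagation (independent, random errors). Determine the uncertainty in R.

0.159 Ω

R is a product of powers, so relative uncertainties combine in quadrature:
  (1·δV/V)² = (1×0.0146)² = 0.000214;  (-1·δI/I)² = (-1×0.0231)² = 0.000535
δR/R = √(0.000748) = 0.0274
R = 5.80 Ω, so δR = 0.0274 × 5.80 = 0.159 Ω.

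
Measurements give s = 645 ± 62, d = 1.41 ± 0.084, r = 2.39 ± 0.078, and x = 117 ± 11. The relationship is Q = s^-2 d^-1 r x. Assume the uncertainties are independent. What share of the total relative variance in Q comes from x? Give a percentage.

(δQ/Q)² = (-2·δs/s)² + (-1·δd/d)² + (1·δr/r)² + (1·δx/x)²
  s term: (-2×0.0961)² = 0.0370
  d term: (-1×0.0596)² = 0.00355
  r term: (1×0.0326)² = 0.00107
  x term: (1×0.0940)² = 0.00884
Total = 0.0504. Share from x = 0.00884/0.0504 = 0.175.

17.5%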